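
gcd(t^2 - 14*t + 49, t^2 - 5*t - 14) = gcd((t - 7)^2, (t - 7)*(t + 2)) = t - 7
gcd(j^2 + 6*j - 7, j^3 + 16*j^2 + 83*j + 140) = j + 7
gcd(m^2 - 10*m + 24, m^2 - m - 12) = m - 4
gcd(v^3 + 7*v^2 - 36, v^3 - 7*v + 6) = v^2 + v - 6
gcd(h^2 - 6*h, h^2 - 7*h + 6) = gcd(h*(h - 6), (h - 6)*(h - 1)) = h - 6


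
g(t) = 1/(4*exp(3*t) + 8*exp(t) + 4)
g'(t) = (-12*exp(3*t) - 8*exp(t))/(4*exp(3*t) + 8*exp(t) + 4)^2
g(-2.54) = 0.22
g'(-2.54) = -0.03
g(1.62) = 0.00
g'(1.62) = -0.01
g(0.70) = 0.02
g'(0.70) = -0.04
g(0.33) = 0.04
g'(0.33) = -0.06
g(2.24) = 0.00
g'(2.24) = -0.00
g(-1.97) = 0.20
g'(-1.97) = -0.04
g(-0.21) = 0.08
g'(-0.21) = -0.08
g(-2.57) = 0.22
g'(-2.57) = -0.03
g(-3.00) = 0.23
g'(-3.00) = -0.02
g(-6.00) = 0.25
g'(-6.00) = 0.00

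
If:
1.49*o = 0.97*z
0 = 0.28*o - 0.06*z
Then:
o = 0.00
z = 0.00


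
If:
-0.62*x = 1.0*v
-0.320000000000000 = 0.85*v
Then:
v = -0.38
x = 0.61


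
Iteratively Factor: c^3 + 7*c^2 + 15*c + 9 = (c + 1)*(c^2 + 6*c + 9) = (c + 1)*(c + 3)*(c + 3)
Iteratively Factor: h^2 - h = (h - 1)*(h)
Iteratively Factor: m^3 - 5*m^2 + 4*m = (m - 4)*(m^2 - m) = m*(m - 4)*(m - 1)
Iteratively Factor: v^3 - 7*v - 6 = (v - 3)*(v^2 + 3*v + 2) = (v - 3)*(v + 1)*(v + 2)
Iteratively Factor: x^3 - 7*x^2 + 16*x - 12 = (x - 2)*(x^2 - 5*x + 6) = (x - 3)*(x - 2)*(x - 2)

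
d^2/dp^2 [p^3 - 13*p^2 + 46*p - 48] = 6*p - 26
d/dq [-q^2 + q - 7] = 1 - 2*q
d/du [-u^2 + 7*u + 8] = 7 - 2*u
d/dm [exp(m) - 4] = exp(m)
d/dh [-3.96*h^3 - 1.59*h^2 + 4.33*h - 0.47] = -11.88*h^2 - 3.18*h + 4.33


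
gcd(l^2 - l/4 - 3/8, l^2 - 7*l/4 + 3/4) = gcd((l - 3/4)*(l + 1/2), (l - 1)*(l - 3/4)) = l - 3/4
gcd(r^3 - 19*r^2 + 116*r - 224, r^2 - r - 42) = r - 7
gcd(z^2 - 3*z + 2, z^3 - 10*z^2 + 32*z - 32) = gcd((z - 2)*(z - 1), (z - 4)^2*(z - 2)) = z - 2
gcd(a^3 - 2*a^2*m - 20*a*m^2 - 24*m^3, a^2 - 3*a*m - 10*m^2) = a + 2*m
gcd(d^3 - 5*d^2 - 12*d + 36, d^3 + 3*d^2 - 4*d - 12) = d^2 + d - 6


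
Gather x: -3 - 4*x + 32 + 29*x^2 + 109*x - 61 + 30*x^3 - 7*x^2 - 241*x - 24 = 30*x^3 + 22*x^2 - 136*x - 56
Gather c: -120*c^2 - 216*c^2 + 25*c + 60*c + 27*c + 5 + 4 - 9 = -336*c^2 + 112*c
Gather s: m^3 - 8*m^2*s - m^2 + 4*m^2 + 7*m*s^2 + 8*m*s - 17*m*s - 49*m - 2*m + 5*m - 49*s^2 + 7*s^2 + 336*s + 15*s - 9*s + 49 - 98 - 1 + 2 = m^3 + 3*m^2 - 46*m + s^2*(7*m - 42) + s*(-8*m^2 - 9*m + 342) - 48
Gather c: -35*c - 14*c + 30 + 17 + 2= 49 - 49*c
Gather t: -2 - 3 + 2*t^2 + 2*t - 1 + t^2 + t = 3*t^2 + 3*t - 6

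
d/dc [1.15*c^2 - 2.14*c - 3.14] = 2.3*c - 2.14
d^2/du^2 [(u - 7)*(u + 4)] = 2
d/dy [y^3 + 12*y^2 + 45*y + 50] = 3*y^2 + 24*y + 45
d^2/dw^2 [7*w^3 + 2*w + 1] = 42*w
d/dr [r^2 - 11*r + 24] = 2*r - 11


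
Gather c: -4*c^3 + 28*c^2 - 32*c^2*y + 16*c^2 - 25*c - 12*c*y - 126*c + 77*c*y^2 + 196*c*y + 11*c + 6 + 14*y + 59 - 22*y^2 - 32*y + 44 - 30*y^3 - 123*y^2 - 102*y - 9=-4*c^3 + c^2*(44 - 32*y) + c*(77*y^2 + 184*y - 140) - 30*y^3 - 145*y^2 - 120*y + 100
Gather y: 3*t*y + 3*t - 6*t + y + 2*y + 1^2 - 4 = -3*t + y*(3*t + 3) - 3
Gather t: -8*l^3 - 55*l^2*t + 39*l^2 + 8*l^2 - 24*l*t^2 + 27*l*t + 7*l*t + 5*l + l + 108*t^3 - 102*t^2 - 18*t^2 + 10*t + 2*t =-8*l^3 + 47*l^2 + 6*l + 108*t^3 + t^2*(-24*l - 120) + t*(-55*l^2 + 34*l + 12)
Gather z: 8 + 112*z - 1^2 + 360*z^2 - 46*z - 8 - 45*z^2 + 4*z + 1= 315*z^2 + 70*z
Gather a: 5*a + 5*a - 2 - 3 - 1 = 10*a - 6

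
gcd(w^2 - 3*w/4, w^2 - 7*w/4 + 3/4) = w - 3/4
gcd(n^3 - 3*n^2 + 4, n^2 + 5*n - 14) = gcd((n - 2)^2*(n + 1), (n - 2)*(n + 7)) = n - 2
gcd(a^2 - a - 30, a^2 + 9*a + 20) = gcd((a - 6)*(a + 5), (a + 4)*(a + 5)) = a + 5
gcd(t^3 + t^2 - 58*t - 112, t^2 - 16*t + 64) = t - 8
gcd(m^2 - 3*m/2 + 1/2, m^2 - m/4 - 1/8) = m - 1/2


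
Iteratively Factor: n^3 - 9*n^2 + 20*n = (n)*(n^2 - 9*n + 20) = n*(n - 4)*(n - 5)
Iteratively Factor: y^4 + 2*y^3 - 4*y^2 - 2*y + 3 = (y + 1)*(y^3 + y^2 - 5*y + 3) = (y - 1)*(y + 1)*(y^2 + 2*y - 3) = (y - 1)^2*(y + 1)*(y + 3)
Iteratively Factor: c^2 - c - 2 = (c - 2)*(c + 1)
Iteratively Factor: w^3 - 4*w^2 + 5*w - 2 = (w - 1)*(w^2 - 3*w + 2) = (w - 2)*(w - 1)*(w - 1)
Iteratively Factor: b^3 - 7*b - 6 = (b - 3)*(b^2 + 3*b + 2) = (b - 3)*(b + 1)*(b + 2)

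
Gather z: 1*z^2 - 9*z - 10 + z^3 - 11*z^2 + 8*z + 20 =z^3 - 10*z^2 - z + 10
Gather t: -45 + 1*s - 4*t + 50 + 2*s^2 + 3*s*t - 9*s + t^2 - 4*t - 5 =2*s^2 - 8*s + t^2 + t*(3*s - 8)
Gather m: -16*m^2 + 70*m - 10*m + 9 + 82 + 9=-16*m^2 + 60*m + 100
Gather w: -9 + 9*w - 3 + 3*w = 12*w - 12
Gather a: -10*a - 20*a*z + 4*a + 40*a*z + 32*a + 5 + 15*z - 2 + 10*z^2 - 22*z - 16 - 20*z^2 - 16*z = a*(20*z + 26) - 10*z^2 - 23*z - 13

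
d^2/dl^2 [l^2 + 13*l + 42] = 2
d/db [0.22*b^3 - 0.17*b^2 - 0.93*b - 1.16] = 0.66*b^2 - 0.34*b - 0.93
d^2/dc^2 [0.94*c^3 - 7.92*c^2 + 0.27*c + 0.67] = 5.64*c - 15.84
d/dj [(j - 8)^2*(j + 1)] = 3*(j - 8)*(j - 2)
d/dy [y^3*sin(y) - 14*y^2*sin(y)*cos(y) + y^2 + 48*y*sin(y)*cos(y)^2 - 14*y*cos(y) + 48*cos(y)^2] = y^3*cos(y) + 3*y^2*sin(y) - 14*y^2*cos(2*y) + 14*y*sin(y) - 14*y*sin(2*y) + 12*y*cos(y) + 36*y*cos(3*y) + 2*y + 12*sin(y) - 48*sin(2*y) + 12*sin(3*y) - 14*cos(y)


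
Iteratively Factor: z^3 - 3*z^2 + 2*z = (z)*(z^2 - 3*z + 2) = z*(z - 2)*(z - 1)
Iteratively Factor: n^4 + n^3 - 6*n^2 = (n - 2)*(n^3 + 3*n^2) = n*(n - 2)*(n^2 + 3*n) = n*(n - 2)*(n + 3)*(n)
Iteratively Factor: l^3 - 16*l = (l - 4)*(l^2 + 4*l) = (l - 4)*(l + 4)*(l)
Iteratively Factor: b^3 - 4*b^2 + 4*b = (b)*(b^2 - 4*b + 4) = b*(b - 2)*(b - 2)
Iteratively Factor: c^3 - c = (c)*(c^2 - 1) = c*(c + 1)*(c - 1)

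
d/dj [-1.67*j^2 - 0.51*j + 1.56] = -3.34*j - 0.51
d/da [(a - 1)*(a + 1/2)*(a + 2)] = 3*a^2 + 3*a - 3/2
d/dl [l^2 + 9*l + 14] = 2*l + 9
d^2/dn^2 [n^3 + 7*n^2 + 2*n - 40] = 6*n + 14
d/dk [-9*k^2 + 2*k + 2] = 2 - 18*k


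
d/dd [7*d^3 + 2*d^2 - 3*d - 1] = 21*d^2 + 4*d - 3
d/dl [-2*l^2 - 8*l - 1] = -4*l - 8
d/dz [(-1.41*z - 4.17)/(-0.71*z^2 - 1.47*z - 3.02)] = (1.0011*z^2 + 2.0727*z - (1.41*z + 4.17)*(1.42*z + 1.47) + 4.2582)/(0.71*z^2 + 1.47*z + 3.02)^2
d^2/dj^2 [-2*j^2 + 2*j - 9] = -4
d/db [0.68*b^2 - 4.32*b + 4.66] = 1.36*b - 4.32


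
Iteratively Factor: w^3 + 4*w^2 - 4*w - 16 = (w + 4)*(w^2 - 4) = (w + 2)*(w + 4)*(w - 2)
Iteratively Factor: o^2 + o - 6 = (o - 2)*(o + 3)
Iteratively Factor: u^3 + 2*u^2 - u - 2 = (u - 1)*(u^2 + 3*u + 2) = (u - 1)*(u + 2)*(u + 1)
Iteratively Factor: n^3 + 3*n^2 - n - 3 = (n + 1)*(n^2 + 2*n - 3) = (n - 1)*(n + 1)*(n + 3)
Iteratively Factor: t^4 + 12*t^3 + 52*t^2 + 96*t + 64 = (t + 4)*(t^3 + 8*t^2 + 20*t + 16) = (t + 2)*(t + 4)*(t^2 + 6*t + 8) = (t + 2)^2*(t + 4)*(t + 4)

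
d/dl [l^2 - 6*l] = 2*l - 6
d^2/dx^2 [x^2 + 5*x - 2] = 2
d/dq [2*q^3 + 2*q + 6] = 6*q^2 + 2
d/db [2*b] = 2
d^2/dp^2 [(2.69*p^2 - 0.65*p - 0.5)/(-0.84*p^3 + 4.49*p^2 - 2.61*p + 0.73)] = (-3.79612800000001*p^6 + 2.75184000000002*p^5 + 24.9096960000001*p^4 - 92.9555839999999*p^3 + 124.742538*p^2 - 46.10013*p + 3.144288)/(0.592704*p^9 - 9.504432*p^8 + 56.3283*p^7 - 151.127369*p^6 + 191.539683*p^5 - 145.512318*p^4 + 70.451271*p^3 - 22.096662*p^2 + 4.172607*p - 0.389017)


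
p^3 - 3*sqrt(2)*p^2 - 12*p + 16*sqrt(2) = (p - 4*sqrt(2))*(p - sqrt(2))*(p + 2*sqrt(2))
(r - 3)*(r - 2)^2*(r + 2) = r^4 - 5*r^3 + 2*r^2 + 20*r - 24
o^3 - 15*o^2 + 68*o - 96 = (o - 8)*(o - 4)*(o - 3)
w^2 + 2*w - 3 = (w - 1)*(w + 3)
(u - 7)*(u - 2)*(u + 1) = u^3 - 8*u^2 + 5*u + 14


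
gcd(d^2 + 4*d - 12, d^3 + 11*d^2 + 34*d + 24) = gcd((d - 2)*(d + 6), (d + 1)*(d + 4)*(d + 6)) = d + 6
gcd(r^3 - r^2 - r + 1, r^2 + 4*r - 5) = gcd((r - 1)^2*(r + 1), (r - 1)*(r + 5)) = r - 1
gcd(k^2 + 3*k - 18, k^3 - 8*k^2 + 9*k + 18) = k - 3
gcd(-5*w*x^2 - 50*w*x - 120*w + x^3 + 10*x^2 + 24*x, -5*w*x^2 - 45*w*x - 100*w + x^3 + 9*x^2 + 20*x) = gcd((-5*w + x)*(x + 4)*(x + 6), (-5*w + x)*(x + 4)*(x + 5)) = -5*w*x - 20*w + x^2 + 4*x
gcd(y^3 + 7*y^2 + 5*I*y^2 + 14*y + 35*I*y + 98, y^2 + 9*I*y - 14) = y + 7*I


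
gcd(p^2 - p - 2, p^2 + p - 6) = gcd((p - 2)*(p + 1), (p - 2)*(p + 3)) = p - 2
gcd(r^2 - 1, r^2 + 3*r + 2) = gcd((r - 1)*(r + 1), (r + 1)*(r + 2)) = r + 1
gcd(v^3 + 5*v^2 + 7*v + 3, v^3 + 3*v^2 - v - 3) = v^2 + 4*v + 3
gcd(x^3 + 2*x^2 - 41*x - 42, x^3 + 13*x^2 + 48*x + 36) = x + 1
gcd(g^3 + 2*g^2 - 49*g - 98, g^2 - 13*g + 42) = g - 7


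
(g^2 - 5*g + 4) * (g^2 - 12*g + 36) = g^4 - 17*g^3 + 100*g^2 - 228*g + 144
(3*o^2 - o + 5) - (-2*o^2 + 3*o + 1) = 5*o^2 - 4*o + 4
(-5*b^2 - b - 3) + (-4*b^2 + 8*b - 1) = -9*b^2 + 7*b - 4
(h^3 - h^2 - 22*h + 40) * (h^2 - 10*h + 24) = h^5 - 11*h^4 + 12*h^3 + 236*h^2 - 928*h + 960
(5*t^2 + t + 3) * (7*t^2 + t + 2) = 35*t^4 + 12*t^3 + 32*t^2 + 5*t + 6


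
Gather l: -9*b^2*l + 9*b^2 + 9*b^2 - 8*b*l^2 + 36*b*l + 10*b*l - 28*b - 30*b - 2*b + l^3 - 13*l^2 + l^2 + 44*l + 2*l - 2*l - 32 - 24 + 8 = 18*b^2 - 60*b + l^3 + l^2*(-8*b - 12) + l*(-9*b^2 + 46*b + 44) - 48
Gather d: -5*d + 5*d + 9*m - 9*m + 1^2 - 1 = 0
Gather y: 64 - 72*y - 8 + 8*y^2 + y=8*y^2 - 71*y + 56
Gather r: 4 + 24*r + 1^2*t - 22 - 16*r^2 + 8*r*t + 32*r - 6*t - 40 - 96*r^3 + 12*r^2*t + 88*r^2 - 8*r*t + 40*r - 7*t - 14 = -96*r^3 + r^2*(12*t + 72) + 96*r - 12*t - 72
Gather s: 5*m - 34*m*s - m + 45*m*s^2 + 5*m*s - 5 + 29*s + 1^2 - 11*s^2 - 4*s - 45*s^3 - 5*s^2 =4*m - 45*s^3 + s^2*(45*m - 16) + s*(25 - 29*m) - 4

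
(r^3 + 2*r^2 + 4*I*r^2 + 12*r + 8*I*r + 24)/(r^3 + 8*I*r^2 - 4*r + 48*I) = (r + 2)/(r + 4*I)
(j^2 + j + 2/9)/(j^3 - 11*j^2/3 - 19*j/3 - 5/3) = (j + 2/3)/(j^2 - 4*j - 5)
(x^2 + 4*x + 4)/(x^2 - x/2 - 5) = 2*(x + 2)/(2*x - 5)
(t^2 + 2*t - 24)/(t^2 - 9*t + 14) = (t^2 + 2*t - 24)/(t^2 - 9*t + 14)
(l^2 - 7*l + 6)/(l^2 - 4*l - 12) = (l - 1)/(l + 2)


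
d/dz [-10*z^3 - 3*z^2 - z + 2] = -30*z^2 - 6*z - 1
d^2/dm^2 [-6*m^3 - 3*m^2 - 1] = -36*m - 6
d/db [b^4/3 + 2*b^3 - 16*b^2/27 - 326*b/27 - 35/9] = 4*b^3/3 + 6*b^2 - 32*b/27 - 326/27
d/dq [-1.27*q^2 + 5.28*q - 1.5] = 5.28 - 2.54*q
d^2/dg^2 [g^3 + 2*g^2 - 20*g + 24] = 6*g + 4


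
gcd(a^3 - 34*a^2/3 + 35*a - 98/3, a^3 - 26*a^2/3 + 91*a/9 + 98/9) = a^2 - 28*a/3 + 49/3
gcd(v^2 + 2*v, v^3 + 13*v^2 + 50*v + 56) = v + 2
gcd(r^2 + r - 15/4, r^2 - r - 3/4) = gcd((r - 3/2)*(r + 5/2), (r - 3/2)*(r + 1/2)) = r - 3/2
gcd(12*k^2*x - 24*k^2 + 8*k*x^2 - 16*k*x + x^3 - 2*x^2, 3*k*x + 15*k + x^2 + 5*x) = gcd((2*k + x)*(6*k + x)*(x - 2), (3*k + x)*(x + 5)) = 1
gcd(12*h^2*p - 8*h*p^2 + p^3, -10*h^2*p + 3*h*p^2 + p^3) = -2*h*p + p^2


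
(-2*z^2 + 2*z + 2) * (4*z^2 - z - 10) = -8*z^4 + 10*z^3 + 26*z^2 - 22*z - 20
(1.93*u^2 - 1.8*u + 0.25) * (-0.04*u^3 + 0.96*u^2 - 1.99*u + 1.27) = -0.0772*u^5 + 1.9248*u^4 - 5.5787*u^3 + 6.2731*u^2 - 2.7835*u + 0.3175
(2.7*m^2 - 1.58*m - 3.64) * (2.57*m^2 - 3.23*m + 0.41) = 6.939*m^4 - 12.7816*m^3 - 3.1444*m^2 + 11.1094*m - 1.4924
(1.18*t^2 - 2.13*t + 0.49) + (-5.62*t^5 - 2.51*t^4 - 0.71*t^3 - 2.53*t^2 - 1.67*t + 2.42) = -5.62*t^5 - 2.51*t^4 - 0.71*t^3 - 1.35*t^2 - 3.8*t + 2.91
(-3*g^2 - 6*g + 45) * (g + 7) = -3*g^3 - 27*g^2 + 3*g + 315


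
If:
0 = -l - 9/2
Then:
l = -9/2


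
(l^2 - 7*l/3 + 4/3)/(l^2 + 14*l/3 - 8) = (l - 1)/(l + 6)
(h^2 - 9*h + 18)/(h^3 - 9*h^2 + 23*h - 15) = (h - 6)/(h^2 - 6*h + 5)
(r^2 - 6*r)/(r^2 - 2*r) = (r - 6)/(r - 2)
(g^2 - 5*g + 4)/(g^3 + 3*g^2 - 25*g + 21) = (g - 4)/(g^2 + 4*g - 21)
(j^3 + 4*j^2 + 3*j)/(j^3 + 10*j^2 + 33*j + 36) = j*(j + 1)/(j^2 + 7*j + 12)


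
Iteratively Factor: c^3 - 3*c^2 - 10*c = (c + 2)*(c^2 - 5*c) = (c - 5)*(c + 2)*(c)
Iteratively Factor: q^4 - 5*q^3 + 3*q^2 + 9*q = (q - 3)*(q^3 - 2*q^2 - 3*q) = q*(q - 3)*(q^2 - 2*q - 3) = q*(q - 3)^2*(q + 1)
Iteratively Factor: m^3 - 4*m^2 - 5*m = (m - 5)*(m^2 + m) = (m - 5)*(m + 1)*(m)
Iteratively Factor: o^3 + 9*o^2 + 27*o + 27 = (o + 3)*(o^2 + 6*o + 9) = (o + 3)^2*(o + 3)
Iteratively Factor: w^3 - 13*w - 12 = (w + 3)*(w^2 - 3*w - 4) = (w - 4)*(w + 3)*(w + 1)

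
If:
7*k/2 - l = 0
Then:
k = 2*l/7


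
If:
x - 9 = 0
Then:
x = 9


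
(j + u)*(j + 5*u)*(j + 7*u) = j^3 + 13*j^2*u + 47*j*u^2 + 35*u^3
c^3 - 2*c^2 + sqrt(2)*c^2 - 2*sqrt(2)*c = c*(c - 2)*(c + sqrt(2))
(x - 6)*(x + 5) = x^2 - x - 30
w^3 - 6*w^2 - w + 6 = (w - 6)*(w - 1)*(w + 1)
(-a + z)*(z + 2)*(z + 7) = -a*z^2 - 9*a*z - 14*a + z^3 + 9*z^2 + 14*z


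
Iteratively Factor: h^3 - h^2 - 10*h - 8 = (h + 2)*(h^2 - 3*h - 4) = (h - 4)*(h + 2)*(h + 1)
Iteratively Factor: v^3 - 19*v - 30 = (v + 2)*(v^2 - 2*v - 15) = (v + 2)*(v + 3)*(v - 5)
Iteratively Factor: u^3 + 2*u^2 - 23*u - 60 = (u + 4)*(u^2 - 2*u - 15) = (u + 3)*(u + 4)*(u - 5)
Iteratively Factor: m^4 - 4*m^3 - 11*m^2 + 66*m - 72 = (m - 3)*(m^3 - m^2 - 14*m + 24) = (m - 3)*(m - 2)*(m^2 + m - 12) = (m - 3)^2*(m - 2)*(m + 4)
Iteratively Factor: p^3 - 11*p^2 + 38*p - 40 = (p - 2)*(p^2 - 9*p + 20) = (p - 4)*(p - 2)*(p - 5)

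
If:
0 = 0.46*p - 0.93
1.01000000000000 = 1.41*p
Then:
No Solution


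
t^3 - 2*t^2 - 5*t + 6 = (t - 3)*(t - 1)*(t + 2)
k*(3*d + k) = 3*d*k + k^2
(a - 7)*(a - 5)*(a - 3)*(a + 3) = a^4 - 12*a^3 + 26*a^2 + 108*a - 315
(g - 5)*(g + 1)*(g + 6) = g^3 + 2*g^2 - 29*g - 30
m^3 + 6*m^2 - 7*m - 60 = (m - 3)*(m + 4)*(m + 5)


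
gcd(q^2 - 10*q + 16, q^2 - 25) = 1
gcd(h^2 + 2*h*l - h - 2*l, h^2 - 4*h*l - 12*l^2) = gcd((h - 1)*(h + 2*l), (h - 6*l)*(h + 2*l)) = h + 2*l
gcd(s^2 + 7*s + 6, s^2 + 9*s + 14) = 1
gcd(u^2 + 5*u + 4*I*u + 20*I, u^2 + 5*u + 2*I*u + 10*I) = u + 5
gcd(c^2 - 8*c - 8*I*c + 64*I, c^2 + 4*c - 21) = 1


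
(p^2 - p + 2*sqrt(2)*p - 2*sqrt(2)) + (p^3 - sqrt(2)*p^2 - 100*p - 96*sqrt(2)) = p^3 - sqrt(2)*p^2 + p^2 - 101*p + 2*sqrt(2)*p - 98*sqrt(2)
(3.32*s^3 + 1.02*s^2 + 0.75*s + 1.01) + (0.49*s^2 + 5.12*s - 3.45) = 3.32*s^3 + 1.51*s^2 + 5.87*s - 2.44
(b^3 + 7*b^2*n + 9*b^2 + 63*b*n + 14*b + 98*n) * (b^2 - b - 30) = b^5 + 7*b^4*n + 8*b^4 + 56*b^3*n - 25*b^3 - 175*b^2*n - 284*b^2 - 1988*b*n - 420*b - 2940*n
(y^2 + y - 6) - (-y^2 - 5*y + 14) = 2*y^2 + 6*y - 20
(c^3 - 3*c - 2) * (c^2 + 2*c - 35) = c^5 + 2*c^4 - 38*c^3 - 8*c^2 + 101*c + 70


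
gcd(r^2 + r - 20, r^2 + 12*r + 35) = r + 5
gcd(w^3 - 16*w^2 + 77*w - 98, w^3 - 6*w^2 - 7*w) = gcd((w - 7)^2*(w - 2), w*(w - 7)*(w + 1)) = w - 7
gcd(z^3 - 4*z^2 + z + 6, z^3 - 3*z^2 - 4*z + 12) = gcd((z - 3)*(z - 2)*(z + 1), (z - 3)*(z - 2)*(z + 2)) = z^2 - 5*z + 6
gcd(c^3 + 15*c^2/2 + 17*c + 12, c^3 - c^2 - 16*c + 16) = c + 4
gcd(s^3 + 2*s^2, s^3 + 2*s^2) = s^3 + 2*s^2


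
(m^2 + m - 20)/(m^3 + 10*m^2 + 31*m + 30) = (m - 4)/(m^2 + 5*m + 6)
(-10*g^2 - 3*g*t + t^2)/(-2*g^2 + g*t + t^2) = (-5*g + t)/(-g + t)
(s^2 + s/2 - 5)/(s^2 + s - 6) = (s + 5/2)/(s + 3)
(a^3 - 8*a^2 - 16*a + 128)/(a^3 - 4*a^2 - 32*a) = (a - 4)/a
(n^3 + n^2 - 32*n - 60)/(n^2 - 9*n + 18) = (n^2 + 7*n + 10)/(n - 3)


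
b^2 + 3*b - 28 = (b - 4)*(b + 7)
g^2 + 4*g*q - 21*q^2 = (g - 3*q)*(g + 7*q)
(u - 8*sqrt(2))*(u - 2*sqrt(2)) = u^2 - 10*sqrt(2)*u + 32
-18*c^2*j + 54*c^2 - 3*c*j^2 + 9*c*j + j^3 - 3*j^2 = (-6*c + j)*(3*c + j)*(j - 3)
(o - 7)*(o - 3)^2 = o^3 - 13*o^2 + 51*o - 63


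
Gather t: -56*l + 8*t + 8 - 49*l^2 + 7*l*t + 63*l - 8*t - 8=-49*l^2 + 7*l*t + 7*l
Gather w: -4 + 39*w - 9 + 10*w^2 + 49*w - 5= 10*w^2 + 88*w - 18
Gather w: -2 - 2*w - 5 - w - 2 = -3*w - 9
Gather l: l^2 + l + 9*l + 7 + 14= l^2 + 10*l + 21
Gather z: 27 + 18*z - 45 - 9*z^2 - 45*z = -9*z^2 - 27*z - 18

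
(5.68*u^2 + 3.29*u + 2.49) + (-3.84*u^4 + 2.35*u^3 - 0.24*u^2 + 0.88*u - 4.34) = -3.84*u^4 + 2.35*u^3 + 5.44*u^2 + 4.17*u - 1.85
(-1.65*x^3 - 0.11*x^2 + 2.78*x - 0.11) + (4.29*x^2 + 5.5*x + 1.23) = -1.65*x^3 + 4.18*x^2 + 8.28*x + 1.12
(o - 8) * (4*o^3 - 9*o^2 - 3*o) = 4*o^4 - 41*o^3 + 69*o^2 + 24*o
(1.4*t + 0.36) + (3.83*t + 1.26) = 5.23*t + 1.62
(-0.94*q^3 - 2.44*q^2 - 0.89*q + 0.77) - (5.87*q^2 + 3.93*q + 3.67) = -0.94*q^3 - 8.31*q^2 - 4.82*q - 2.9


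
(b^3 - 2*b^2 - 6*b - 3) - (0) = b^3 - 2*b^2 - 6*b - 3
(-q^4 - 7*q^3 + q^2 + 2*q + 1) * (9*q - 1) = -9*q^5 - 62*q^4 + 16*q^3 + 17*q^2 + 7*q - 1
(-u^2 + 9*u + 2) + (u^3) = u^3 - u^2 + 9*u + 2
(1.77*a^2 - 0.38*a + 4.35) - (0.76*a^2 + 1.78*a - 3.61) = 1.01*a^2 - 2.16*a + 7.96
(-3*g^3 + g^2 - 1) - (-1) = -3*g^3 + g^2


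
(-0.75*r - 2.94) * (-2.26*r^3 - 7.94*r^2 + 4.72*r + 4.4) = 1.695*r^4 + 12.5994*r^3 + 19.8036*r^2 - 17.1768*r - 12.936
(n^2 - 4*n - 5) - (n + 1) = n^2 - 5*n - 6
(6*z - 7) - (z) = 5*z - 7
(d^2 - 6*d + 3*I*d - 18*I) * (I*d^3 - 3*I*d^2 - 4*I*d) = I*d^5 - 3*d^4 - 9*I*d^4 + 27*d^3 + 14*I*d^3 - 42*d^2 + 24*I*d^2 - 72*d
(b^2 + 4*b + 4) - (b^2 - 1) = 4*b + 5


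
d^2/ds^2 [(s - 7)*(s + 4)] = 2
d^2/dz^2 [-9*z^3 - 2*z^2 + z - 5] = -54*z - 4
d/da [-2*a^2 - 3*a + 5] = -4*a - 3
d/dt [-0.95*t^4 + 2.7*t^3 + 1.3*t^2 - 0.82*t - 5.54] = -3.8*t^3 + 8.1*t^2 + 2.6*t - 0.82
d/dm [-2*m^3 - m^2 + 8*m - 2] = -6*m^2 - 2*m + 8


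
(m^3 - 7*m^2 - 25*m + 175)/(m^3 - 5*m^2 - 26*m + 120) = (m^2 - 12*m + 35)/(m^2 - 10*m + 24)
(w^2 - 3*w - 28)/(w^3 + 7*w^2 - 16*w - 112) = (w - 7)/(w^2 + 3*w - 28)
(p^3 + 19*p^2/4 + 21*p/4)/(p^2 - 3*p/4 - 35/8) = 2*p*(p + 3)/(2*p - 5)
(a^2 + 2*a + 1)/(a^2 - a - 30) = (a^2 + 2*a + 1)/(a^2 - a - 30)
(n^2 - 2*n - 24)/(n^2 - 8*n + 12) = (n + 4)/(n - 2)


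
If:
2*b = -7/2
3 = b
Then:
No Solution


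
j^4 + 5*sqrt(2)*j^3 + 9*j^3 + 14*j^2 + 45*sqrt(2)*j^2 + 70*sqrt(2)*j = j*(j + 2)*(j + 7)*(j + 5*sqrt(2))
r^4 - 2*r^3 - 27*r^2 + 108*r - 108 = (r - 3)^2*(r - 2)*(r + 6)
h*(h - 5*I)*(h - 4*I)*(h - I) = h^4 - 10*I*h^3 - 29*h^2 + 20*I*h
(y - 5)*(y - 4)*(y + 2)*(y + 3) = y^4 - 4*y^3 - 19*y^2 + 46*y + 120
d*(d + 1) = d^2 + d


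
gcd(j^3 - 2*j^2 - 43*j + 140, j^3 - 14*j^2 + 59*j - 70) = j - 5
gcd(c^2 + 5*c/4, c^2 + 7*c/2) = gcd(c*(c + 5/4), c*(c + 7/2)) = c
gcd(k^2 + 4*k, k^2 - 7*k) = k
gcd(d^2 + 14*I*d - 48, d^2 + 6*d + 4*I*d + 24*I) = 1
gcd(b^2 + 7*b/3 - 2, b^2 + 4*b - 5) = 1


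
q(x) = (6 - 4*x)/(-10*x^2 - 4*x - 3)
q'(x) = (6 - 4*x)*(20*x + 4)/(-10*x^2 - 4*x - 3)^2 - 4/(-10*x^2 - 4*x - 3)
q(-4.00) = -0.15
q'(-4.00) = -0.05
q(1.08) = -0.09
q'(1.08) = 0.33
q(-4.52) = -0.13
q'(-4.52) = -0.04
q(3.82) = 0.06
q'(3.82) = -0.00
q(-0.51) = -2.26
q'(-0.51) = -2.81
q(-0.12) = -2.43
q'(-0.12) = 2.96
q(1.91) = 0.03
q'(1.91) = 0.05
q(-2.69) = -0.26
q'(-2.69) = -0.14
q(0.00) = -2.00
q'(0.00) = 4.00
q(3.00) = 0.06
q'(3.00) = 0.00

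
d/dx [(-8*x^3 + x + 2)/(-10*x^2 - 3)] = (80*x^4 + 82*x^2 + 40*x - 3)/(100*x^4 + 60*x^2 + 9)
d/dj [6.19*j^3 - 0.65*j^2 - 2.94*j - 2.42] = 18.57*j^2 - 1.3*j - 2.94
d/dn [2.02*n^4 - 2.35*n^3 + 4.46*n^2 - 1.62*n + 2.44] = 8.08*n^3 - 7.05*n^2 + 8.92*n - 1.62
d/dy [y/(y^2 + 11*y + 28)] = (28 - y^2)/(y^4 + 22*y^3 + 177*y^2 + 616*y + 784)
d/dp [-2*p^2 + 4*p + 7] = 4 - 4*p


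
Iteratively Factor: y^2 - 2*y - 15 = (y - 5)*(y + 3)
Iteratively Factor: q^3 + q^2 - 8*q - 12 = (q - 3)*(q^2 + 4*q + 4) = (q - 3)*(q + 2)*(q + 2)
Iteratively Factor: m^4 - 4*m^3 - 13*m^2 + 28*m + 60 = (m - 3)*(m^3 - m^2 - 16*m - 20) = (m - 3)*(m + 2)*(m^2 - 3*m - 10) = (m - 3)*(m + 2)^2*(m - 5)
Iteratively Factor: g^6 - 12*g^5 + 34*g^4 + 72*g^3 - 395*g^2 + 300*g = (g - 5)*(g^5 - 7*g^4 - g^3 + 67*g^2 - 60*g) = (g - 5)*(g + 3)*(g^4 - 10*g^3 + 29*g^2 - 20*g) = g*(g - 5)*(g + 3)*(g^3 - 10*g^2 + 29*g - 20) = g*(g - 5)^2*(g + 3)*(g^2 - 5*g + 4) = g*(g - 5)^2*(g - 1)*(g + 3)*(g - 4)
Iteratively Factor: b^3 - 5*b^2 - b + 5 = (b - 5)*(b^2 - 1) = (b - 5)*(b + 1)*(b - 1)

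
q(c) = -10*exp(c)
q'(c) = -10*exp(c)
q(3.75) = -425.21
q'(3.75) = -425.21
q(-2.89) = -0.56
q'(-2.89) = -0.56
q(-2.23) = -1.08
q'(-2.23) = -1.08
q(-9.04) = -0.00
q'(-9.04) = -0.00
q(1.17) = -32.22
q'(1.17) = -32.22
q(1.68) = -53.66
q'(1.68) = -53.66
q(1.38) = -39.75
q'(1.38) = -39.75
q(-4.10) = -0.17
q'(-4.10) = -0.17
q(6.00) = -4034.29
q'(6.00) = -4034.29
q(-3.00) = -0.50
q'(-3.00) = -0.50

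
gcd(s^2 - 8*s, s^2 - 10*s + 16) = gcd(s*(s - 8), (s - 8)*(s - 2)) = s - 8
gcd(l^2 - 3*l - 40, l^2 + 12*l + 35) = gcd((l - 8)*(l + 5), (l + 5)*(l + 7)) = l + 5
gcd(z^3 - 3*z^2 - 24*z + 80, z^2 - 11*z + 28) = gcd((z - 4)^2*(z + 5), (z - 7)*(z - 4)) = z - 4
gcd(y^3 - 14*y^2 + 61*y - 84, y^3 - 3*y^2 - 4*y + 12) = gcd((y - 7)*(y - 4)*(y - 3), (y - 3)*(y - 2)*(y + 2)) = y - 3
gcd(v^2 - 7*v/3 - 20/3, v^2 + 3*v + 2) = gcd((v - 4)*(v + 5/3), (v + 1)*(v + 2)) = 1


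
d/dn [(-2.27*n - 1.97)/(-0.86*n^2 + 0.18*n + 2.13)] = (1.9522*n^2 - 0.4086*n - (1.72*n - 0.18)*(2.27*n + 1.97) - 4.8351)/(-0.86*n^2 + 0.18*n + 2.13)^2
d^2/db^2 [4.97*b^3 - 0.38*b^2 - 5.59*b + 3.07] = 29.82*b - 0.76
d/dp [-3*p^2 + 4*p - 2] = 4 - 6*p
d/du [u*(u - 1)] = 2*u - 1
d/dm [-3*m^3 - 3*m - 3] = -9*m^2 - 3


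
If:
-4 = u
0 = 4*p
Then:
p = 0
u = -4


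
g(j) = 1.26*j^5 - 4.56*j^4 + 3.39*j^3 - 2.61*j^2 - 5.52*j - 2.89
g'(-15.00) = 382858.53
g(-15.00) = -1199611.09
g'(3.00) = 88.17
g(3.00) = -14.59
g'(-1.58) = 139.32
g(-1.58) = -54.88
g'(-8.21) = 39439.50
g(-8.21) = -69725.74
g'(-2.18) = 385.45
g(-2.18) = -203.41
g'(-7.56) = 29075.52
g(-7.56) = -47586.18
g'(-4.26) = 3686.20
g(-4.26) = -3558.33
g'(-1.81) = 213.02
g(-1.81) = -94.97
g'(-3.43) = 1740.08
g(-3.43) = -1380.82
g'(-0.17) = -4.24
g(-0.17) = -2.05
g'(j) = 6.3*j^4 - 18.24*j^3 + 10.17*j^2 - 5.22*j - 5.52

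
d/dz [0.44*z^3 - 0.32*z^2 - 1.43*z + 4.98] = 1.32*z^2 - 0.64*z - 1.43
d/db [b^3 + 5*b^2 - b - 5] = 3*b^2 + 10*b - 1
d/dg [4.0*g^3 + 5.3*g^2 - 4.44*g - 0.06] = 12.0*g^2 + 10.6*g - 4.44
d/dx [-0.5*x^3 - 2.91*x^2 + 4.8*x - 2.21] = -1.5*x^2 - 5.82*x + 4.8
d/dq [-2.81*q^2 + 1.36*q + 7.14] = 1.36 - 5.62*q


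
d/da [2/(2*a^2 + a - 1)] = 2*(-4*a - 1)/(2*a^2 + a - 1)^2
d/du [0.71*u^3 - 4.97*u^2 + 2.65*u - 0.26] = 2.13*u^2 - 9.94*u + 2.65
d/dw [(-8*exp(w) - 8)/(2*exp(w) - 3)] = 40*exp(w)/(2*exp(w) - 3)^2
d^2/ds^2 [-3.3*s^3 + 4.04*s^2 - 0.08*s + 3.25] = 8.08 - 19.8*s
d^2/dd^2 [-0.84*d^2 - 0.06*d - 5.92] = -1.68000000000000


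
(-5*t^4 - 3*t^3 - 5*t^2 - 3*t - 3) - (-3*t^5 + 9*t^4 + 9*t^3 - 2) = 3*t^5 - 14*t^4 - 12*t^3 - 5*t^2 - 3*t - 1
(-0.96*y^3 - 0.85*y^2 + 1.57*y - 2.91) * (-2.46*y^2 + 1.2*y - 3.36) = 2.3616*y^5 + 0.939*y^4 - 1.6566*y^3 + 11.8986*y^2 - 8.7672*y + 9.7776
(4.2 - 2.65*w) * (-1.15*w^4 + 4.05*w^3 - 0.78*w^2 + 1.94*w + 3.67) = 3.0475*w^5 - 15.5625*w^4 + 19.077*w^3 - 8.417*w^2 - 1.5775*w + 15.414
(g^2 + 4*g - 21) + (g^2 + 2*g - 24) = 2*g^2 + 6*g - 45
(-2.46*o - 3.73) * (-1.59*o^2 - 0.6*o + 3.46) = 3.9114*o^3 + 7.4067*o^2 - 6.2736*o - 12.9058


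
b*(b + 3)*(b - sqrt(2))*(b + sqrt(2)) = b^4 + 3*b^3 - 2*b^2 - 6*b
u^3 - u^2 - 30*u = u*(u - 6)*(u + 5)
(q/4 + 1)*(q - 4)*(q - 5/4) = q^3/4 - 5*q^2/16 - 4*q + 5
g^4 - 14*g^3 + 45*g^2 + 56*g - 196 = (g - 7)^2*(g - 2)*(g + 2)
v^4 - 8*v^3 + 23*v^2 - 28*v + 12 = (v - 3)*(v - 2)^2*(v - 1)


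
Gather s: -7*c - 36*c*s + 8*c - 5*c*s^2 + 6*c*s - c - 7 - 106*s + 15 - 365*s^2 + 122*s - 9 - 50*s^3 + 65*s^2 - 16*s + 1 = -30*c*s - 50*s^3 + s^2*(-5*c - 300)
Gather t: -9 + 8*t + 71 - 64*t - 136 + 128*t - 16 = 72*t - 90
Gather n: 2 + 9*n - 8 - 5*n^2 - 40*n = -5*n^2 - 31*n - 6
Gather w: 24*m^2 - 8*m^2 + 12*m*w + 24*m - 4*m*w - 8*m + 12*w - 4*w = 16*m^2 + 16*m + w*(8*m + 8)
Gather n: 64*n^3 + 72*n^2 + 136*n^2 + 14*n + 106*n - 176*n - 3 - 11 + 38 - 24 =64*n^3 + 208*n^2 - 56*n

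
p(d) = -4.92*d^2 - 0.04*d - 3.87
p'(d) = -9.84*d - 0.04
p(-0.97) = -8.46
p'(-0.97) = 9.50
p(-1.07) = -9.46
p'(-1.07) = 10.49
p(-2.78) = -41.78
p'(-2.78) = 27.32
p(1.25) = -11.61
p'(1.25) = -12.34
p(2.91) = -45.65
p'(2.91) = -28.67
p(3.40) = -60.88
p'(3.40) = -33.50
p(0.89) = -7.80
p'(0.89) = -8.80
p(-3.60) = -67.49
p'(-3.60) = 35.38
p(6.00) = -181.23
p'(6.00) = -59.08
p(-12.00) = -711.87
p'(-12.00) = 118.04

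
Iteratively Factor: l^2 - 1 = (l + 1)*(l - 1)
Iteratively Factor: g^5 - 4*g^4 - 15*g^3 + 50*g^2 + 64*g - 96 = (g - 4)*(g^4 - 15*g^2 - 10*g + 24) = (g - 4)*(g + 3)*(g^3 - 3*g^2 - 6*g + 8) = (g - 4)^2*(g + 3)*(g^2 + g - 2) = (g - 4)^2*(g + 2)*(g + 3)*(g - 1)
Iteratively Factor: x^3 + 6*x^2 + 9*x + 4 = (x + 1)*(x^2 + 5*x + 4) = (x + 1)^2*(x + 4)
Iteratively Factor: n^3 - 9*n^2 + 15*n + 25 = (n - 5)*(n^2 - 4*n - 5) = (n - 5)^2*(n + 1)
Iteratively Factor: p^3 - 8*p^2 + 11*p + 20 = (p - 4)*(p^2 - 4*p - 5) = (p - 5)*(p - 4)*(p + 1)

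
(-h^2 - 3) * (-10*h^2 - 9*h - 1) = 10*h^4 + 9*h^3 + 31*h^2 + 27*h + 3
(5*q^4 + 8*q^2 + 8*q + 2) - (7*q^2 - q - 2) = 5*q^4 + q^2 + 9*q + 4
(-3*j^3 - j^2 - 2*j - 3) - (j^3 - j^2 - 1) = -4*j^3 - 2*j - 2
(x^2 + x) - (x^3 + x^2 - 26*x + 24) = -x^3 + 27*x - 24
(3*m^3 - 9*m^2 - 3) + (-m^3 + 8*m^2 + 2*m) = 2*m^3 - m^2 + 2*m - 3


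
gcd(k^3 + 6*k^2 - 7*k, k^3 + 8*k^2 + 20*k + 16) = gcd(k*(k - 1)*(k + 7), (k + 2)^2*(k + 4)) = 1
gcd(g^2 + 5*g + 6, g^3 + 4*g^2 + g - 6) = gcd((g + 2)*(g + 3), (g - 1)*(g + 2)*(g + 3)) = g^2 + 5*g + 6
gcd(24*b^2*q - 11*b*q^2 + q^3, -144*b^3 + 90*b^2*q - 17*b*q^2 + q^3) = 24*b^2 - 11*b*q + q^2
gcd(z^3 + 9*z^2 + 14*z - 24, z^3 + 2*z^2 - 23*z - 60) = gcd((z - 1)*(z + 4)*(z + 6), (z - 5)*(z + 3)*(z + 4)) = z + 4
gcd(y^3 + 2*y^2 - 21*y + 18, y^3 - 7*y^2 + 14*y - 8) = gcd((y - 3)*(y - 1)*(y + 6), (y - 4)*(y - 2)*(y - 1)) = y - 1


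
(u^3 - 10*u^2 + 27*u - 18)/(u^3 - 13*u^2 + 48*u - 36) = (u - 3)/(u - 6)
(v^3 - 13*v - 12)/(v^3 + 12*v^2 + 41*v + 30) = (v^2 - v - 12)/(v^2 + 11*v + 30)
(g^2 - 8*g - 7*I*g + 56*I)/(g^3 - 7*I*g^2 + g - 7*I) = (g - 8)/(g^2 + 1)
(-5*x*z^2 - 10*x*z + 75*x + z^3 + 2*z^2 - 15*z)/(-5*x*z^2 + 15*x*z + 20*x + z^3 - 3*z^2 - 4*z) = (z^2 + 2*z - 15)/(z^2 - 3*z - 4)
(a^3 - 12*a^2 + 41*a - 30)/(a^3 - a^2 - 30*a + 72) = (a^3 - 12*a^2 + 41*a - 30)/(a^3 - a^2 - 30*a + 72)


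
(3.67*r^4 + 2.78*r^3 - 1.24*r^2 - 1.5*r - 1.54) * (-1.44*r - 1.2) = -5.2848*r^5 - 8.4072*r^4 - 1.5504*r^3 + 3.648*r^2 + 4.0176*r + 1.848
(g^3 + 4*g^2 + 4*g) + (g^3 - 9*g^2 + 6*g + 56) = 2*g^3 - 5*g^2 + 10*g + 56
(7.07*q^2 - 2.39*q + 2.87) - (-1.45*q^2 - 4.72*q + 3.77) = 8.52*q^2 + 2.33*q - 0.9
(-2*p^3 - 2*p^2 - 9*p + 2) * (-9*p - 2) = 18*p^4 + 22*p^3 + 85*p^2 - 4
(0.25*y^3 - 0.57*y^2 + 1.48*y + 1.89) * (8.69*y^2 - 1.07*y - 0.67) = 2.1725*y^5 - 5.2208*y^4 + 13.3036*y^3 + 15.2224*y^2 - 3.0139*y - 1.2663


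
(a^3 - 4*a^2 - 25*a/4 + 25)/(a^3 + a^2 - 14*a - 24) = (a^2 - 25/4)/(a^2 + 5*a + 6)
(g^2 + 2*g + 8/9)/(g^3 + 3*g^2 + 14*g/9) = (3*g + 4)/(g*(3*g + 7))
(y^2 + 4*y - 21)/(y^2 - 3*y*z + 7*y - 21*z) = (y - 3)/(y - 3*z)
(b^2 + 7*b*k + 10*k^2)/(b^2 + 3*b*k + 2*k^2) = (b + 5*k)/(b + k)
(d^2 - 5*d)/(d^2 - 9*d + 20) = d/(d - 4)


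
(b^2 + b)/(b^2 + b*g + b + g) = b/(b + g)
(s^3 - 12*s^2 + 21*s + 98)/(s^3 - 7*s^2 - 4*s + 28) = (s - 7)/(s - 2)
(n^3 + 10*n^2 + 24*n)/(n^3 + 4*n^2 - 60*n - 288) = n*(n + 4)/(n^2 - 2*n - 48)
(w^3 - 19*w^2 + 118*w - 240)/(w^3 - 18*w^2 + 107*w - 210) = (w - 8)/(w - 7)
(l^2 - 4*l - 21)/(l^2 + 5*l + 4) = (l^2 - 4*l - 21)/(l^2 + 5*l + 4)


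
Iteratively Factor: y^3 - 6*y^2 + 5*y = (y - 1)*(y^2 - 5*y) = (y - 5)*(y - 1)*(y)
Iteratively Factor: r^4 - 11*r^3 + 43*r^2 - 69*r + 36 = (r - 3)*(r^3 - 8*r^2 + 19*r - 12) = (r - 3)^2*(r^2 - 5*r + 4) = (r - 4)*(r - 3)^2*(r - 1)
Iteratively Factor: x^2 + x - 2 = (x - 1)*(x + 2)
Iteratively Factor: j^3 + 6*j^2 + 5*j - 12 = (j + 3)*(j^2 + 3*j - 4) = (j - 1)*(j + 3)*(j + 4)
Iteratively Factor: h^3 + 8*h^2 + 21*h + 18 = (h + 2)*(h^2 + 6*h + 9) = (h + 2)*(h + 3)*(h + 3)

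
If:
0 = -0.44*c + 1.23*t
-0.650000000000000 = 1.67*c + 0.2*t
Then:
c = -0.37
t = -0.13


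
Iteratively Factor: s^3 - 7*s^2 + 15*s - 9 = (s - 3)*(s^2 - 4*s + 3) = (s - 3)*(s - 1)*(s - 3)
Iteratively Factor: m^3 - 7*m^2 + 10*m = (m - 2)*(m^2 - 5*m) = m*(m - 2)*(m - 5)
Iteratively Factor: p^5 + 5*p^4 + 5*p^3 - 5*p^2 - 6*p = (p + 3)*(p^4 + 2*p^3 - p^2 - 2*p) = p*(p + 3)*(p^3 + 2*p^2 - p - 2) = p*(p - 1)*(p + 3)*(p^2 + 3*p + 2) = p*(p - 1)*(p + 1)*(p + 3)*(p + 2)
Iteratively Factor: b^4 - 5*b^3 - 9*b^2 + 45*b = (b - 5)*(b^3 - 9*b) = (b - 5)*(b - 3)*(b^2 + 3*b) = (b - 5)*(b - 3)*(b + 3)*(b)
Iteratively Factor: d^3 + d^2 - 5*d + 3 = (d + 3)*(d^2 - 2*d + 1) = (d - 1)*(d + 3)*(d - 1)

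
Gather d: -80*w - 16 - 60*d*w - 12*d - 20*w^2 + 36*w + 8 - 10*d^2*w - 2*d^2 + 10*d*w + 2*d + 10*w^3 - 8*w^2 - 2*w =d^2*(-10*w - 2) + d*(-50*w - 10) + 10*w^3 - 28*w^2 - 46*w - 8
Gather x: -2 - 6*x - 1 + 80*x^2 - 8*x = 80*x^2 - 14*x - 3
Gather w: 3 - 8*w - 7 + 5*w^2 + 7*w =5*w^2 - w - 4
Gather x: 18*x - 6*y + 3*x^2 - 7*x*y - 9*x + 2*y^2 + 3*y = 3*x^2 + x*(9 - 7*y) + 2*y^2 - 3*y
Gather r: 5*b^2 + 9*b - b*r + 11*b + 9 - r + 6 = 5*b^2 + 20*b + r*(-b - 1) + 15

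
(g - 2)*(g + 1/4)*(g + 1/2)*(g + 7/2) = g^4 + 9*g^3/4 - 23*g^2/4 - 81*g/16 - 7/8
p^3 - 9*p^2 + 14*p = p*(p - 7)*(p - 2)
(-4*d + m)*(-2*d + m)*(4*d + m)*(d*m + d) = 32*d^4*m + 32*d^4 - 16*d^3*m^2 - 16*d^3*m - 2*d^2*m^3 - 2*d^2*m^2 + d*m^4 + d*m^3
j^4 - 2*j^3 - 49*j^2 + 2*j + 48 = (j - 8)*(j - 1)*(j + 1)*(j + 6)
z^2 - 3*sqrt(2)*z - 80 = (z - 8*sqrt(2))*(z + 5*sqrt(2))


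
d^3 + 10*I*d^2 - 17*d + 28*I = (d - I)*(d + 4*I)*(d + 7*I)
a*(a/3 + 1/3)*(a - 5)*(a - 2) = a^4/3 - 2*a^3 + a^2 + 10*a/3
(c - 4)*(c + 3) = c^2 - c - 12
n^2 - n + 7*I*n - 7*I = (n - 1)*(n + 7*I)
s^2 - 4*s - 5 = (s - 5)*(s + 1)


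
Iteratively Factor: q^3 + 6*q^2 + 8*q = (q)*(q^2 + 6*q + 8) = q*(q + 2)*(q + 4)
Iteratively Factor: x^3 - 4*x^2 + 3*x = (x - 1)*(x^2 - 3*x) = (x - 3)*(x - 1)*(x)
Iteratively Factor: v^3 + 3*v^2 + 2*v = (v + 1)*(v^2 + 2*v) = v*(v + 1)*(v + 2)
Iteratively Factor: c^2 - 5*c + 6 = (c - 2)*(c - 3)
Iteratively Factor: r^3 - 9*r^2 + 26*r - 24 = (r - 4)*(r^2 - 5*r + 6) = (r - 4)*(r - 2)*(r - 3)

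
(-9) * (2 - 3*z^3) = 27*z^3 - 18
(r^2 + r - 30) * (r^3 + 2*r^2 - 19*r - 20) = r^5 + 3*r^4 - 47*r^3 - 99*r^2 + 550*r + 600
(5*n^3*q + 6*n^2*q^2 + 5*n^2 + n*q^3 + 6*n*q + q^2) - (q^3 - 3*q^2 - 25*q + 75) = 5*n^3*q + 6*n^2*q^2 + 5*n^2 + n*q^3 + 6*n*q - q^3 + 4*q^2 + 25*q - 75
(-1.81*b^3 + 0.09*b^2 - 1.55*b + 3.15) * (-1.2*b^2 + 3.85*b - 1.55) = 2.172*b^5 - 7.0765*b^4 + 5.012*b^3 - 9.887*b^2 + 14.53*b - 4.8825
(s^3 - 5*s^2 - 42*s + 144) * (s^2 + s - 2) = s^5 - 4*s^4 - 49*s^3 + 112*s^2 + 228*s - 288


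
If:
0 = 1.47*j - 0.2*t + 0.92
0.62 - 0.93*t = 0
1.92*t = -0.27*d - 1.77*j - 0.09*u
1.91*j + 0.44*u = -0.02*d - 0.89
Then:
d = -1.35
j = -0.54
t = 0.67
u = 0.36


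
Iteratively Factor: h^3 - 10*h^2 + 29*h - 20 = (h - 4)*(h^2 - 6*h + 5) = (h - 4)*(h - 1)*(h - 5)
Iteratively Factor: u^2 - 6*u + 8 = (u - 4)*(u - 2)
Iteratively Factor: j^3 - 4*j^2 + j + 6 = (j - 2)*(j^2 - 2*j - 3) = (j - 2)*(j + 1)*(j - 3)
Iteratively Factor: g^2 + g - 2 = (g + 2)*(g - 1)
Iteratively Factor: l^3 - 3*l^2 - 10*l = (l + 2)*(l^2 - 5*l) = l*(l + 2)*(l - 5)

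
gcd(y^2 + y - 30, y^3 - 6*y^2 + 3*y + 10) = y - 5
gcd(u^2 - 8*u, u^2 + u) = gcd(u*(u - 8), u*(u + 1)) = u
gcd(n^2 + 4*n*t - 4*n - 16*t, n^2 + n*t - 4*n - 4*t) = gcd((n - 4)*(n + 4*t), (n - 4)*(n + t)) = n - 4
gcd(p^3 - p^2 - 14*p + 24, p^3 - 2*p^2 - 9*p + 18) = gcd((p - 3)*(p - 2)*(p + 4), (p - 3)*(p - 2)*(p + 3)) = p^2 - 5*p + 6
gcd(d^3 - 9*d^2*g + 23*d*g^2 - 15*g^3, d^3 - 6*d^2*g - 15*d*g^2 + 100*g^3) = d - 5*g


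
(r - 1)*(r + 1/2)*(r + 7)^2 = r^4 + 27*r^3/2 + 83*r^2/2 - 63*r/2 - 49/2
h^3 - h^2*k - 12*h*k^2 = h*(h - 4*k)*(h + 3*k)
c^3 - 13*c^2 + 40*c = c*(c - 8)*(c - 5)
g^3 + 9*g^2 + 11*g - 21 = (g - 1)*(g + 3)*(g + 7)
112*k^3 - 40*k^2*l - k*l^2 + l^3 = (-4*k + l)^2*(7*k + l)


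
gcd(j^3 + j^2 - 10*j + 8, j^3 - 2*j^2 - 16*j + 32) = j^2 + 2*j - 8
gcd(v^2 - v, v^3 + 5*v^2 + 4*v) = v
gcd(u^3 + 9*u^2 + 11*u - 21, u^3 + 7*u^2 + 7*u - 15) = u^2 + 2*u - 3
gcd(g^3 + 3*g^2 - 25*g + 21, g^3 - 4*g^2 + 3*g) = g^2 - 4*g + 3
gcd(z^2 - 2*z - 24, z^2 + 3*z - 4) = z + 4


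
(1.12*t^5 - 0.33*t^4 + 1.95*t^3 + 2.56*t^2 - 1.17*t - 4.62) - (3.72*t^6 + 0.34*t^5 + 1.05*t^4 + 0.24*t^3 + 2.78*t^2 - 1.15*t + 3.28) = -3.72*t^6 + 0.78*t^5 - 1.38*t^4 + 1.71*t^3 - 0.22*t^2 - 0.02*t - 7.9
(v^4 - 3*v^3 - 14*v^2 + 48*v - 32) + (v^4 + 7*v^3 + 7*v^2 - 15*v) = 2*v^4 + 4*v^3 - 7*v^2 + 33*v - 32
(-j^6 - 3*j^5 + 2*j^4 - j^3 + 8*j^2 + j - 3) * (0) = 0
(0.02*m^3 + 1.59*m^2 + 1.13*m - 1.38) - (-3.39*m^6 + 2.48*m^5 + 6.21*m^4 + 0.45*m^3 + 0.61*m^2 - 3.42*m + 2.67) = 3.39*m^6 - 2.48*m^5 - 6.21*m^4 - 0.43*m^3 + 0.98*m^2 + 4.55*m - 4.05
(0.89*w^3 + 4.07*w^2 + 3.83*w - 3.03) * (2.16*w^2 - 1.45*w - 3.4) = 1.9224*w^5 + 7.5007*w^4 - 0.6547*w^3 - 25.9363*w^2 - 8.6285*w + 10.302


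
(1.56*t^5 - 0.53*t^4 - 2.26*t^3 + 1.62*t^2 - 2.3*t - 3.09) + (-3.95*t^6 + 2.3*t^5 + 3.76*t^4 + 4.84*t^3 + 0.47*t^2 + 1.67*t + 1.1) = -3.95*t^6 + 3.86*t^5 + 3.23*t^4 + 2.58*t^3 + 2.09*t^2 - 0.63*t - 1.99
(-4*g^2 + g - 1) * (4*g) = -16*g^3 + 4*g^2 - 4*g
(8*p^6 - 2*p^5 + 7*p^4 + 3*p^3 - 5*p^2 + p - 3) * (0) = 0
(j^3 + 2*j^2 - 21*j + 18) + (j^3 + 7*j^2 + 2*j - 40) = 2*j^3 + 9*j^2 - 19*j - 22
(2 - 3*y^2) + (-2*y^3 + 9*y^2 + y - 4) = -2*y^3 + 6*y^2 + y - 2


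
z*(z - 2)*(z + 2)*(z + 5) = z^4 + 5*z^3 - 4*z^2 - 20*z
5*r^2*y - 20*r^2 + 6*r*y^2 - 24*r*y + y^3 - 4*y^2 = (r + y)*(5*r + y)*(y - 4)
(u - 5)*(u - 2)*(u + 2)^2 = u^4 - 3*u^3 - 14*u^2 + 12*u + 40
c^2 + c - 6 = (c - 2)*(c + 3)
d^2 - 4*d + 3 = (d - 3)*(d - 1)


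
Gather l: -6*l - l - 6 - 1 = -7*l - 7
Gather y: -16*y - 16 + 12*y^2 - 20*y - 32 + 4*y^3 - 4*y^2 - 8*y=4*y^3 + 8*y^2 - 44*y - 48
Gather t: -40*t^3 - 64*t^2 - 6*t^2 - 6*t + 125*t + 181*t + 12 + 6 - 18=-40*t^3 - 70*t^2 + 300*t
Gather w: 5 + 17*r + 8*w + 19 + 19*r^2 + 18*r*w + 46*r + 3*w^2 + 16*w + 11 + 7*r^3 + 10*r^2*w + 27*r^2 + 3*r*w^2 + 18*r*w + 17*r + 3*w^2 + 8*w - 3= 7*r^3 + 46*r^2 + 80*r + w^2*(3*r + 6) + w*(10*r^2 + 36*r + 32) + 32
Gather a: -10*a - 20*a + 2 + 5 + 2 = 9 - 30*a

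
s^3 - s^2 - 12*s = s*(s - 4)*(s + 3)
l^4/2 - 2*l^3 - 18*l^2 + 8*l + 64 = (l/2 + 1)*(l - 8)*(l - 2)*(l + 4)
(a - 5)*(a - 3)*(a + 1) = a^3 - 7*a^2 + 7*a + 15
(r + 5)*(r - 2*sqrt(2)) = r^2 - 2*sqrt(2)*r + 5*r - 10*sqrt(2)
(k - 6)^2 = k^2 - 12*k + 36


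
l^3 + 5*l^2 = l^2*(l + 5)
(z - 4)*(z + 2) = z^2 - 2*z - 8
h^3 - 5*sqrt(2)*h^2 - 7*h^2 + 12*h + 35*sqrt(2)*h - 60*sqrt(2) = (h - 4)*(h - 3)*(h - 5*sqrt(2))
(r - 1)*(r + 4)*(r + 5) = r^3 + 8*r^2 + 11*r - 20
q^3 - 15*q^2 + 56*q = q*(q - 8)*(q - 7)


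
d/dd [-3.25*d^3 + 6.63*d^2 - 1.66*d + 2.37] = -9.75*d^2 + 13.26*d - 1.66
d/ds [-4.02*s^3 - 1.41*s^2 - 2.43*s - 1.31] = -12.06*s^2 - 2.82*s - 2.43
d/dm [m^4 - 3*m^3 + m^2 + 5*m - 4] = 4*m^3 - 9*m^2 + 2*m + 5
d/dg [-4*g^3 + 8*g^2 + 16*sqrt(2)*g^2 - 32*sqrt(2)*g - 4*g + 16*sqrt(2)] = -12*g^2 + 16*g + 32*sqrt(2)*g - 32*sqrt(2) - 4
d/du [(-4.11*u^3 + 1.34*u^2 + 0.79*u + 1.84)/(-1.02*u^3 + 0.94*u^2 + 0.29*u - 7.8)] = (1.77635683940025e-15*u^5 - 2.4966*u^4 - 0.7722*u^3 + 101.4504*u^2 - 24.3632*u - 6.6956)/(1.0404*u^6 - 1.9176*u^5 + 0.292*u^4 + 16.4572*u^3 - 14.5799*u^2 - 4.524*u + 60.84)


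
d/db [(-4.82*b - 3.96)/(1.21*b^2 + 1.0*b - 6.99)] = (5.8322*b^2 + 9.5832*b + 37.6518)/(1.4641*b^4 + 2.42*b^3 - 15.9158*b^2 - 13.98*b + 48.8601)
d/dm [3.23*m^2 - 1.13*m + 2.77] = 6.46*m - 1.13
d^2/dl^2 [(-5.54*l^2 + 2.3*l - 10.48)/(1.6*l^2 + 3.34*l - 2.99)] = (2.8421709430404e-14*l^4 + 70.98752*l^3 - 319.99296*l^2 - 270.01152*l - 387.211964)/(4.096*l^6 + 25.6512*l^5 + 30.58368*l^4 - 58.611656*l^3 - 57.153252*l^2 + 89.579802*l - 26.730899)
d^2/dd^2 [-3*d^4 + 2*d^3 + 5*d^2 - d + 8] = -36*d^2 + 12*d + 10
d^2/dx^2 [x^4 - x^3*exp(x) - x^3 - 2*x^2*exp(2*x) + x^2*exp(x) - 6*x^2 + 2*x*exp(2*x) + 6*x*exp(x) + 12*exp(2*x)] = -x^3*exp(x) - 8*x^2*exp(2*x) - 5*x^2*exp(x) + 12*x^2 - 8*x*exp(2*x) + 4*x*exp(x) - 6*x + 52*exp(2*x) + 14*exp(x) - 12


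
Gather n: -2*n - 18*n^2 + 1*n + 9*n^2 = -9*n^2 - n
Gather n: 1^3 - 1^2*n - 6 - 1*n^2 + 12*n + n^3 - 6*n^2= n^3 - 7*n^2 + 11*n - 5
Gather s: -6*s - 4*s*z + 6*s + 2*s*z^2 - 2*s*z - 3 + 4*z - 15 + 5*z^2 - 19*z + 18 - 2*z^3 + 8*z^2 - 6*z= s*(2*z^2 - 6*z) - 2*z^3 + 13*z^2 - 21*z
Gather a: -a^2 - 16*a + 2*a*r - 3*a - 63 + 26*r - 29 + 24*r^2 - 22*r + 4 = -a^2 + a*(2*r - 19) + 24*r^2 + 4*r - 88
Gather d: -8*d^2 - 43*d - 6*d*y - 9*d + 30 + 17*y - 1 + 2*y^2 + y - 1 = -8*d^2 + d*(-6*y - 52) + 2*y^2 + 18*y + 28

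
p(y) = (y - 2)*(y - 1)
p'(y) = 2*y - 3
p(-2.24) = 13.74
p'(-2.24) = -7.48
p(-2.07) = 12.49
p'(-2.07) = -7.14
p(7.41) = 34.68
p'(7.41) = 11.82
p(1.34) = -0.22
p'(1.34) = -0.32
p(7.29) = 33.27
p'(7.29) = 11.58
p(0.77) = 0.28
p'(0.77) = -1.46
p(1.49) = -0.25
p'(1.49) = -0.02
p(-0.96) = 5.80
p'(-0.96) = -4.92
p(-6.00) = 56.00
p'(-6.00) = -15.00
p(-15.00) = 272.00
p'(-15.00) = -33.00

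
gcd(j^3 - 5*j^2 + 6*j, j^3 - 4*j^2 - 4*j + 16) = j - 2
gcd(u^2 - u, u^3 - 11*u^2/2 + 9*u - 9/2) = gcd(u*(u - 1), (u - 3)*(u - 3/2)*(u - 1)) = u - 1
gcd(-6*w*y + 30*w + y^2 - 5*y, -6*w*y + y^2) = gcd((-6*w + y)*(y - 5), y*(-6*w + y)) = -6*w + y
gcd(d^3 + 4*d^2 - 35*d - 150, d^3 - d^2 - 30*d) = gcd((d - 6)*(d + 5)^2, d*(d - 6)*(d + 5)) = d^2 - d - 30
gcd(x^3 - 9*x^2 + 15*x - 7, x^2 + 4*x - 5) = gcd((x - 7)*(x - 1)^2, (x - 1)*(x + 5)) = x - 1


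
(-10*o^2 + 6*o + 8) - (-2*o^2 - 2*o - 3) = -8*o^2 + 8*o + 11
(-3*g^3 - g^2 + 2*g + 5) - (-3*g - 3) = -3*g^3 - g^2 + 5*g + 8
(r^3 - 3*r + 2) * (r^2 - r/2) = r^5 - r^4/2 - 3*r^3 + 7*r^2/2 - r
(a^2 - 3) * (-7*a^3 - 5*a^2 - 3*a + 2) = -7*a^5 - 5*a^4 + 18*a^3 + 17*a^2 + 9*a - 6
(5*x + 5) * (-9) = -45*x - 45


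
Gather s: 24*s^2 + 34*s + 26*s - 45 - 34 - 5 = 24*s^2 + 60*s - 84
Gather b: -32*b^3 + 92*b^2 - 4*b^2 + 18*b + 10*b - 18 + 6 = -32*b^3 + 88*b^2 + 28*b - 12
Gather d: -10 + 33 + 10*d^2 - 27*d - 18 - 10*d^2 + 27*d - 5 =0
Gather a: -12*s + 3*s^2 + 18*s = 3*s^2 + 6*s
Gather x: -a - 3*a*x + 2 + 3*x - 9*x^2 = -a - 9*x^2 + x*(3 - 3*a) + 2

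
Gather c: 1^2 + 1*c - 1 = c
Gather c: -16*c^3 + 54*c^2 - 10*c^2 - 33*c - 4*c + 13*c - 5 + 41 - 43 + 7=-16*c^3 + 44*c^2 - 24*c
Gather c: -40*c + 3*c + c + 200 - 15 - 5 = 180 - 36*c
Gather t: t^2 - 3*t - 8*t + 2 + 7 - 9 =t^2 - 11*t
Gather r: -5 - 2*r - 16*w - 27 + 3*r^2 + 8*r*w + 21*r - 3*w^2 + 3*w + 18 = 3*r^2 + r*(8*w + 19) - 3*w^2 - 13*w - 14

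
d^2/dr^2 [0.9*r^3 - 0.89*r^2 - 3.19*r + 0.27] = 5.4*r - 1.78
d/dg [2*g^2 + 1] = 4*g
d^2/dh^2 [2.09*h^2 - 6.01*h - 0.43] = 4.18000000000000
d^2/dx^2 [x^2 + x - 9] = 2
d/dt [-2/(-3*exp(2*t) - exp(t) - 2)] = (-12*exp(t) - 2)*exp(t)/(3*exp(2*t) + exp(t) + 2)^2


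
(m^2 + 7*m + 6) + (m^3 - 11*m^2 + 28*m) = m^3 - 10*m^2 + 35*m + 6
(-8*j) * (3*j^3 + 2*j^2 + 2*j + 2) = -24*j^4 - 16*j^3 - 16*j^2 - 16*j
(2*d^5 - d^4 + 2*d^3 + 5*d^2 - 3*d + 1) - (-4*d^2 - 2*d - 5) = 2*d^5 - d^4 + 2*d^3 + 9*d^2 - d + 6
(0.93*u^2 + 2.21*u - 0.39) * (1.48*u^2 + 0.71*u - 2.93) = 1.3764*u^4 + 3.9311*u^3 - 1.733*u^2 - 6.7522*u + 1.1427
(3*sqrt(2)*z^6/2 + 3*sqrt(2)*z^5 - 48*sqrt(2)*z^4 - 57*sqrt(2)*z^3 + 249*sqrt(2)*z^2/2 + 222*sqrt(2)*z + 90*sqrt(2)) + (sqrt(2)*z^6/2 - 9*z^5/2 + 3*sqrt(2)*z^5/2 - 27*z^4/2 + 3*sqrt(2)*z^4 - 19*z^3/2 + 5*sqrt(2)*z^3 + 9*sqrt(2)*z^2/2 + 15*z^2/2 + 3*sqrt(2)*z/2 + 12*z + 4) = 2*sqrt(2)*z^6 - 9*z^5/2 + 9*sqrt(2)*z^5/2 - 45*sqrt(2)*z^4 - 27*z^4/2 - 52*sqrt(2)*z^3 - 19*z^3/2 + 15*z^2/2 + 129*sqrt(2)*z^2 + 12*z + 447*sqrt(2)*z/2 + 4 + 90*sqrt(2)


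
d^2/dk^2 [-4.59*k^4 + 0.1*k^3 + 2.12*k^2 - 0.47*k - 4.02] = -55.08*k^2 + 0.6*k + 4.24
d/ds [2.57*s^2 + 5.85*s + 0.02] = 5.14*s + 5.85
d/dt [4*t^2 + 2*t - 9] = 8*t + 2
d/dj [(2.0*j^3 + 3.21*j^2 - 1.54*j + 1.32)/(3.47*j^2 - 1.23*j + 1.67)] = (6.94*j^4 - 4.92*j^3 + 11.4155*j^2 + 1.5606*j - 0.9482)/(12.0409*j^4 - 8.5362*j^3 + 13.1027*j^2 - 4.1082*j + 2.7889)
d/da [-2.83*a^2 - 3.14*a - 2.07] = -5.66*a - 3.14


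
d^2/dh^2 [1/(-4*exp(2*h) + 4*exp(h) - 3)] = 4*(-8*(2*exp(h) - 1)^2*exp(h) + (4*exp(h) - 1)*(4*exp(2*h) - 4*exp(h) + 3))*exp(h)/(4*exp(2*h) - 4*exp(h) + 3)^3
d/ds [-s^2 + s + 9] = 1 - 2*s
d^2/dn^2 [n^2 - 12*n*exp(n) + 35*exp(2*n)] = -12*n*exp(n) + 140*exp(2*n) - 24*exp(n) + 2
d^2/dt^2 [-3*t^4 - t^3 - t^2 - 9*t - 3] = -36*t^2 - 6*t - 2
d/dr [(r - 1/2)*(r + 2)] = 2*r + 3/2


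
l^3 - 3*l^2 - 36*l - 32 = (l - 8)*(l + 1)*(l + 4)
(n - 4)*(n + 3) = n^2 - n - 12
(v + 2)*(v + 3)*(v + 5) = v^3 + 10*v^2 + 31*v + 30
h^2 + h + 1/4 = (h + 1/2)^2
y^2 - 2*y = y*(y - 2)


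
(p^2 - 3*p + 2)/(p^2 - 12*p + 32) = (p^2 - 3*p + 2)/(p^2 - 12*p + 32)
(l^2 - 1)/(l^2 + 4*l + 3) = (l - 1)/(l + 3)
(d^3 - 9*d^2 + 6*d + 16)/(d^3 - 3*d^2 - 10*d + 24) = (d^2 - 7*d - 8)/(d^2 - d - 12)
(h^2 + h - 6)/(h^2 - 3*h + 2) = (h + 3)/(h - 1)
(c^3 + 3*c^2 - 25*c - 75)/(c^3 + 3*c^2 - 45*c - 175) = (c^2 - 2*c - 15)/(c^2 - 2*c - 35)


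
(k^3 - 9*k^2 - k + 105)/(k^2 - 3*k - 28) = (k^2 - 2*k - 15)/(k + 4)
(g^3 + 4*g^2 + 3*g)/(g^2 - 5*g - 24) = g*(g + 1)/(g - 8)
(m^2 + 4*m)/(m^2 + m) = (m + 4)/(m + 1)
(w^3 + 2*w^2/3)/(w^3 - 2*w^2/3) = (3*w + 2)/(3*w - 2)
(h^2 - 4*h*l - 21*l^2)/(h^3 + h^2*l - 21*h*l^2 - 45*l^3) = (h - 7*l)/(h^2 - 2*h*l - 15*l^2)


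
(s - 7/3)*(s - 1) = s^2 - 10*s/3 + 7/3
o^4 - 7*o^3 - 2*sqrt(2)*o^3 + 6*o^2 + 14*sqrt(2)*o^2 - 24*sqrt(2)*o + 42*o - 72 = (o - 4)*(o - 3)*(o - 3*sqrt(2))*(o + sqrt(2))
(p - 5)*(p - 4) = p^2 - 9*p + 20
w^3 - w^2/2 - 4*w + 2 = (w - 2)*(w - 1/2)*(w + 2)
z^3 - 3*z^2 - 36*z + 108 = (z - 6)*(z - 3)*(z + 6)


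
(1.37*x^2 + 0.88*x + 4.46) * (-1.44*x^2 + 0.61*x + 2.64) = -1.9728*x^4 - 0.4315*x^3 - 2.2688*x^2 + 5.0438*x + 11.7744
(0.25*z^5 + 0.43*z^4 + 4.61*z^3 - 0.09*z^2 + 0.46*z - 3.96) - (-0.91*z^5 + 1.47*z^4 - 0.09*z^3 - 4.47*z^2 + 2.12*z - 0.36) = 1.16*z^5 - 1.04*z^4 + 4.7*z^3 + 4.38*z^2 - 1.66*z - 3.6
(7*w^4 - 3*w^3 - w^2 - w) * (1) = 7*w^4 - 3*w^3 - w^2 - w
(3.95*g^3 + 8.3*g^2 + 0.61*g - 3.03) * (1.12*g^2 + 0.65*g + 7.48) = 4.424*g^5 + 11.8635*g^4 + 35.6242*g^3 + 59.0869*g^2 + 2.5933*g - 22.6644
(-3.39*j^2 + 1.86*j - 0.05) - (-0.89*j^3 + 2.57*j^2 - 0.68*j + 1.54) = 0.89*j^3 - 5.96*j^2 + 2.54*j - 1.59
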